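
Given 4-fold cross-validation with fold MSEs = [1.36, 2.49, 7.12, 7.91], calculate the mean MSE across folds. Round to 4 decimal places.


Total MSE across folds = 18.8800.
CV-MSE = 18.8800/4 = 4.7200.

4.7200


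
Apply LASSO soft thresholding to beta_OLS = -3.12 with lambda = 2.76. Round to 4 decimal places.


|beta_OLS| = 3.12.
lambda = 2.76.
Since |beta| > lambda, coefficient = sign(beta)*(|beta| - lambda) = -0.3600.
Result = -0.3600.

-0.3600


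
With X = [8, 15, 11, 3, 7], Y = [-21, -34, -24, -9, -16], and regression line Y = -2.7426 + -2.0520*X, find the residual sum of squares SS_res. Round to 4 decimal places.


Compute predicted values, then residuals = yi - yhat_i.
Residuals: [-1.8414, -0.4774, 1.3146, -0.1014, 1.1066].
SSres = sum(residual^2) = 6.5817.

6.5817


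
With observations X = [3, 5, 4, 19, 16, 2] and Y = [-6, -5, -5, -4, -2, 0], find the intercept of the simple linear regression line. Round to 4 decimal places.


Compute b1 = 0.0320 from the OLS formula.
With xbar = 8.1667 and ybar = -3.6667, the intercept is:
b0 = -3.6667 - 0.0320 * 8.1667 = -3.9280.

-3.9280


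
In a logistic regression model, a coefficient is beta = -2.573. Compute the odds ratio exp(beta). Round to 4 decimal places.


exp(-2.573) = 0.0763.
So the odds ratio is 0.0763.

0.0763


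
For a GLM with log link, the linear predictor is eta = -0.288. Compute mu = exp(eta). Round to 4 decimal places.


mu = exp(eta) = exp(-0.288).
= 0.7498.

0.7498


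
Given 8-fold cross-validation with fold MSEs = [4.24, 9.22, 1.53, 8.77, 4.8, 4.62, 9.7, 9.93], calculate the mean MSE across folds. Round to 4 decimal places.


Sum of fold MSEs = 52.8100.
Average = 52.8100 / 8 = 6.6013.

6.6013


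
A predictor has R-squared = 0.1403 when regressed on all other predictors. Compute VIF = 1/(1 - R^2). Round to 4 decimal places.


VIF = 1 / (1 - 0.1403).
= 1 / 0.8597 = 1.1632.

1.1632


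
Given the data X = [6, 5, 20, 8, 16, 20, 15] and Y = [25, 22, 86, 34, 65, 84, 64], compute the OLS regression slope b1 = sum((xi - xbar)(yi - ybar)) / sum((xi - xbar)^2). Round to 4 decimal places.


The sample means are xbar = 12.8571 and ybar = 54.2857.
Compute S_xx = 248.8571 and S_xy = 1046.2857.
Slope b1 = S_xy / S_xx = 1046.2857 / 248.8571 = 4.2044.

4.2044


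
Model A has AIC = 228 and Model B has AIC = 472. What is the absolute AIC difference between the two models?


Compute |228 - 472| = 244.
Model A has the smaller AIC.

244


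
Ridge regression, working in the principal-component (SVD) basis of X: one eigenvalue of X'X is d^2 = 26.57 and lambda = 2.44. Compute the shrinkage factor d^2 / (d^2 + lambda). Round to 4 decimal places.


d^2 + lambda = 26.57 + 2.44 = 29.0100.
Shrinkage factor = 26.57/29.0100 = 0.9159.

0.9159


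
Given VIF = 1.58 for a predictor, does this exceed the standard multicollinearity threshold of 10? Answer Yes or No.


Check: VIF = 1.58 vs threshold = 10.
Since 1.58 < 10, the answer is No.

No


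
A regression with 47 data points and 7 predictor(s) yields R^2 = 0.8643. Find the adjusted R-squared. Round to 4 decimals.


Adjusted R^2 = 1 - (1 - R^2) * (n-1)/(n-p-1).
(1 - R^2) = 0.1357.
(n-1)/(n-p-1) = 46/39.
(1 - R^2) * (n-1) = 0.1357 * 46 = 6.2422.
Divide by (n-p-1): 6.2422 / 39 = 0.1601.
Adj R^2 = 1 - 0.1601 = 0.8399.

0.8399


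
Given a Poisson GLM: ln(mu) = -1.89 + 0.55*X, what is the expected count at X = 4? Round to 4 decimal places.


Compute eta = -1.89 + 0.55 * 4 = 0.3100.
Apply inverse link: mu = e^0.3100 = 1.3634.

1.3634


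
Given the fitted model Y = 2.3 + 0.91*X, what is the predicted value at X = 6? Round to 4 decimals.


Predicted value:
Y = 2.3 + (0.91)(6) = 2.3 + 5.4600 = 7.7600.

7.7600


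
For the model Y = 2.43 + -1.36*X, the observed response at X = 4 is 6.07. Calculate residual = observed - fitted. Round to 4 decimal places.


Fitted value at X = 4 is yhat = 2.43 + -1.36*4 = -3.0100.
Residual = 6.07 - -3.0100 = 9.0800.

9.0800


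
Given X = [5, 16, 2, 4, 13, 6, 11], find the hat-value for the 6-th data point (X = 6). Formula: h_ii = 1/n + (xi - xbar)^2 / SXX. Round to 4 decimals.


Compute xbar = 8.1429 with n = 7 observations.
SXX = 162.8571.
Leverage = 1/7 + (6 - 8.1429)^2/162.8571 = 0.1711.

0.1711


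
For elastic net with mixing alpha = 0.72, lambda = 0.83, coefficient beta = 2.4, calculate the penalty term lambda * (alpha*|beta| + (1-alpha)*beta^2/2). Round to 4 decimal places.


L1 component = 0.72 * |2.4| = 1.7280.
L2 component = 0.28 * 2.4^2 / 2 = 0.8064.
Penalty = 0.83 * (1.7280 + 0.8064) = 0.83 * 2.5344 = 2.1036.

2.1036


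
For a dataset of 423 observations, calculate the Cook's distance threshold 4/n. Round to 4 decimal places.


Cook's distance cutoff = 4/n = 4/423.
= 0.0095.

0.0095


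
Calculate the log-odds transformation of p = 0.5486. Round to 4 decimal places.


The odds are p/(1-p) = 0.5486 / 0.4514 = 1.2153.
logit(p) = ln(1.2153) = 0.1950.

0.1950


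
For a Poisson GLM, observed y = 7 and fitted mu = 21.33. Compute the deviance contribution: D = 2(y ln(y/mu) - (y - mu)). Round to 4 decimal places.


First: ln(7/21.33) = -1.114204.
Then: 7 * -1.114204 = -7.799428.
y - mu = 7 - 21.33 = -14.33.
D = 2(-7.799428 - -14.33) = 13.061144, which rounds to 13.0611.

13.0611


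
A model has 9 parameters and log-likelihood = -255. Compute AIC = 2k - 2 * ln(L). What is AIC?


Compute:
2k = 2*9 = 18.
-2*loglik = -2*(-255) = 510.
AIC = 18 + 510 = 528.

528


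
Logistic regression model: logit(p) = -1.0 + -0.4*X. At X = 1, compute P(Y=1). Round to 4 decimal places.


z = -1.0 + -0.4 * 1 = -1.4000.
Sigmoid: P = 1 / (1 + exp(1.4000)) = 0.1978.

0.1978


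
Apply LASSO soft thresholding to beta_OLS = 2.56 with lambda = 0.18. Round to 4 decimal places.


|beta_OLS| = 2.56.
lambda = 0.18.
Since |beta| > lambda, coefficient = sign(beta)*(|beta| - lambda) = 2.3800.
Result = 2.3800.

2.3800


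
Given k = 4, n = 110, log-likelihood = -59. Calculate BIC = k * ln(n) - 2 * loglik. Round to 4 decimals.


ln(110) = 4.700480.
k * ln(n) = 4 * 4.700480 = 18.801920.
-2L = 118.
BIC = 18.801920 + 118 = 136.801920, which rounds to 136.8019.

136.8019


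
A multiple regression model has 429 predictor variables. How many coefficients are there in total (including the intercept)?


Total coefficients = number of predictors + 1 (for the intercept).
= 429 + 1 = 430.

430


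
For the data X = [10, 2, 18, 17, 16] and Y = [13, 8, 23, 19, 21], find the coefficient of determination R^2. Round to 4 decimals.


Fit the OLS line: b0 = 5.5078, b1 = 0.8962.
SSres = 8.8694.
SStot = 152.8000.
R^2 = 1 - 8.8694/152.8000 = 0.9420.

0.9420


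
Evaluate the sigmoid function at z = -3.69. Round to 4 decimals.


exp(3.6900) = 40.0448.
1 + exp(-z) = 41.0448.
sigmoid = 1/41.0448 = 0.0244.

0.0244


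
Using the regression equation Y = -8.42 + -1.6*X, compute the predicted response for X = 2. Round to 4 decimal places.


Substitute X = 2 into the equation:
Y = -8.42 + -1.6 * 2 = -8.42 + -3.2000 = -11.6200.

-11.6200


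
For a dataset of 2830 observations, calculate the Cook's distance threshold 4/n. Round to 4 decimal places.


Cook's distance cutoff = 4/n = 4/2830.
= 0.0014.

0.0014


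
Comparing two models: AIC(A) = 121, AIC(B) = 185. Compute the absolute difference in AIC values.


Absolute difference = |121 - 185| = 64.
The model with lower AIC (A) is preferred.

64


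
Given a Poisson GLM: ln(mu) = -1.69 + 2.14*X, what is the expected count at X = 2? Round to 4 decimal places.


eta = -1.69 + 2.14 * 2 = 2.5900.
mu = exp(2.5900) = 13.3298.

13.3298


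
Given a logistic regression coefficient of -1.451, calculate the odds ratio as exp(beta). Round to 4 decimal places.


exp(-1.451) = 0.2343.
So the odds ratio is 0.2343.

0.2343


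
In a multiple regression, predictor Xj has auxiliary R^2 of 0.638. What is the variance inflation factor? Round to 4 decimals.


Denominator: 1 - 0.638 = 0.362.
VIF = 1 / 0.362 = 2.7624.

2.7624


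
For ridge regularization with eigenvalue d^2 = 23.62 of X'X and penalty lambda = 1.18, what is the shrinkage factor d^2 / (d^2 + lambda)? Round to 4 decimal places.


Denominator = d^2 + lambda = 23.62 + 1.18 = 24.8000.
Shrinkage = 23.62 / 24.8000 = 0.9524.

0.9524


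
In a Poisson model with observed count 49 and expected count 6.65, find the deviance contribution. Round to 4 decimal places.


First: ln(49/6.65) = 1.997203.
Then: 49 * 1.997203 = 97.862947.
y - mu = 49 - 6.65 = 42.35.
D = 2(97.862947 - 42.35) = 111.025894, which rounds to 111.0259.

111.0259


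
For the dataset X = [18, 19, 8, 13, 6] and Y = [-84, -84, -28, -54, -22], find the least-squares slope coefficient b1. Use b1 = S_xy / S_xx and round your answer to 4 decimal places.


First compute the means: xbar = 12.8000, ybar = -54.4000.
Then S_xx = sum((xi - xbar)^2) = 134.8000.
S_xy = sum((xi - xbar)(yi - ybar)) = -684.4000.
b1 = S_xy / S_xx = -684.4000 / 134.8000 = -5.0772.

-5.0772


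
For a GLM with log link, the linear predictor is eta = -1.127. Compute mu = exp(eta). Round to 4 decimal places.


mu = exp(eta) = exp(-1.127).
= 0.3240.

0.3240


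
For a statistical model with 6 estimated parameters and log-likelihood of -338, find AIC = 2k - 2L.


AIC = 2k - 2*loglik = 2(6) - 2(-338).
= 12 + 676 = 688.

688


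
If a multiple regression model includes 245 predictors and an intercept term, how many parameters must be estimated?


Each predictor gets one coefficient, plus one intercept.
Total parameters = 245 + 1 = 246.

246


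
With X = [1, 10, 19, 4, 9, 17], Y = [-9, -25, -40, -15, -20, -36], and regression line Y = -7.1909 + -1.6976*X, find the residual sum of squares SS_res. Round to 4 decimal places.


Compute predicted values, then residuals = yi - yhat_i.
Residuals: [-0.1115, -0.8331, -0.5547, -1.0187, 2.4693, 0.0501].
SSres = sum(residual^2) = 8.1519.

8.1519


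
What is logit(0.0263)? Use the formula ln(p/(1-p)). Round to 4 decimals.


Compute the odds: 0.0263/0.9737 = 0.0270.
Take the natural log: ln(0.0270) = -3.6115.

-3.6115


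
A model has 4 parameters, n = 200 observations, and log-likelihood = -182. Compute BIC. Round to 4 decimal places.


ln(200) = 5.298317.
k * ln(n) = 4 * 5.298317 = 21.193268.
-2L = 364.
BIC = 21.193268 + 364 = 385.193268, which rounds to 385.1933.

385.1933


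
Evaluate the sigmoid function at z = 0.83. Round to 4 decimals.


First, exp(-0.8300) = 0.4360.
Then sigma(z) = 1/(1 + 0.4360) = 0.6964.

0.6964


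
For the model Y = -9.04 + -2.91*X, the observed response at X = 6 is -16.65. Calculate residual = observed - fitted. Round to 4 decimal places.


Compute yhat = -9.04 + (-2.91)(6) = -26.5000.
Residual = actual - predicted = -16.65 - -26.5000 = 9.8500.

9.8500


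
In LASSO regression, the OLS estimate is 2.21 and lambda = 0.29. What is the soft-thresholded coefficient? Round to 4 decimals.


|beta_OLS| = 2.21.
lambda = 0.29.
Since |beta| > lambda, coefficient = sign(beta)*(|beta| - lambda) = 1.9200.
Result = 1.9200.

1.9200


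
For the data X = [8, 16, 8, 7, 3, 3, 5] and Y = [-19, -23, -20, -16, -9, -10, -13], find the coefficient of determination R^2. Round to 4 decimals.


Fit the OLS line: b0 = -8.0048, b1 = -1.0793.
SSres = 28.9663.
SStot = 167.4286.
R^2 = 1 - 28.9663/167.4286 = 0.8270.

0.8270


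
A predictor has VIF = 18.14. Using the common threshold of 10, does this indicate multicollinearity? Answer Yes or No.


Check: VIF = 18.14 vs threshold = 10.
Since 18.14 >= 10, the answer is Yes.

Yes


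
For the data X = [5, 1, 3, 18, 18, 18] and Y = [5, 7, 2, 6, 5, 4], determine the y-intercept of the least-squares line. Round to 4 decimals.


Compute b1 = 0.0101 from the OLS formula.
With xbar = 10.5000 and ybar = 4.8333, the intercept is:
b0 = 4.8333 - 0.0101 * 10.5000 = 4.7270.

4.7270


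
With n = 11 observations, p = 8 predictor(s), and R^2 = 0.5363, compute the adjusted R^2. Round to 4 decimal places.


Plug in: Adj R^2 = 1 - (1 - 0.5363) * 10/2.
= 1 - 0.4637 * 10/2
= 1 - 4.6370 / 2
= 1 - 2.3185 = -1.3185.

-1.3185


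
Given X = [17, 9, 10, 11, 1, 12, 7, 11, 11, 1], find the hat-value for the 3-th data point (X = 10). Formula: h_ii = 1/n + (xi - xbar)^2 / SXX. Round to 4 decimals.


Compute xbar = 9.0000 with n = 10 observations.
SXX = 218.0000.
Leverage = 1/10 + (10 - 9.0000)^2/218.0000 = 0.1046.

0.1046


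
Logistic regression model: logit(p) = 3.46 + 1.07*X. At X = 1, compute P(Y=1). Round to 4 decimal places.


Linear predictor: z = 3.46 + 1.07 * 1 = 4.5300.
P = 1/(1 + exp(-4.5300)) = 1/(1 + 0.0108) = 0.9893.

0.9893


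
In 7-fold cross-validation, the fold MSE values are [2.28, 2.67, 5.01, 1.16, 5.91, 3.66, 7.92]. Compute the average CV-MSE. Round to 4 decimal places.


Add all fold MSEs: 28.6100.
Divide by k = 7: 28.6100/7 = 4.0871.

4.0871


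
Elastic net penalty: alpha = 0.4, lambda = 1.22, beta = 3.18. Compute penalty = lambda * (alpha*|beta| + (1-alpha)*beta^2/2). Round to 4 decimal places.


Compute:
L1 = 0.4 * 3.18 = 1.2720.
L2 = 0.6 * 3.18^2 / 2 = 3.0337.
Penalty = 1.22 * (1.2720 + 3.0337) = 5.2530.

5.2530


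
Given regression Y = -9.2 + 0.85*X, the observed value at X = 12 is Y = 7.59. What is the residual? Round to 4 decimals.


Compute yhat = -9.2 + (0.85)(12) = 1.0000.
Residual = actual - predicted = 7.59 - 1.0000 = 6.5900.

6.5900


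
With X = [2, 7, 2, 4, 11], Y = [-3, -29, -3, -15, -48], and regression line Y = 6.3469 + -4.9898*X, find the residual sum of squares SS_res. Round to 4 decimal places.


Predicted values from Y = 6.3469 + -4.9898*X.
Residuals: [0.6327, -0.4183, 0.6327, -1.3877, 0.5409].
SSres = 3.1939.

3.1939


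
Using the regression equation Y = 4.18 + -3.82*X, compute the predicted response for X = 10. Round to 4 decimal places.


Predicted value:
Y = 4.18 + (-3.82)(10) = 4.18 + -38.2000 = -34.0200.

-34.0200


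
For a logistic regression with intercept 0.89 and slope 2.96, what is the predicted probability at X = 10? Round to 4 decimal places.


Linear predictor: z = 0.89 + 2.96 * 10 = 30.4900.
P = 1/(1 + exp(-30.4900)) = 1/(1 + 0.0000) = 1.0000.

1.0000


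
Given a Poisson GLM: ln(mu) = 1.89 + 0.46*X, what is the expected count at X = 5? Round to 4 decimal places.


eta = 1.89 + 0.46 * 5 = 4.1900.
mu = exp(4.1900) = 66.0228.

66.0228


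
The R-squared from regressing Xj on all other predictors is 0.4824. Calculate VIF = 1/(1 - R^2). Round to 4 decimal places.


VIF = 1 / (1 - 0.4824).
= 1 / 0.5176 = 1.9320.

1.9320


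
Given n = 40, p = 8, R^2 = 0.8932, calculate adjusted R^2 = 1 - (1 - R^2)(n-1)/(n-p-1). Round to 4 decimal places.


Plug in: Adj R^2 = 1 - (1 - 0.8932) * 39/31.
= 1 - 0.1068 * 39/31
= 1 - 4.1652 / 31
= 1 - 0.1344 = 0.8656.

0.8656


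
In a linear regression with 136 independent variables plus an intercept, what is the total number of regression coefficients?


Including the intercept, the model has 136 predictor coefficients + 1 intercept.
Total = 137.

137


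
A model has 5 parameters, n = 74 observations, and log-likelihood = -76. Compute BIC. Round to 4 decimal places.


k * ln(n) = 5 * ln(74) = 5 * 4.304065 = 21.520325.
-2 * loglik = -2 * (-76) = 152.
BIC = 21.520325 + 152 = 173.520325, which rounds to 173.5203.

173.5203


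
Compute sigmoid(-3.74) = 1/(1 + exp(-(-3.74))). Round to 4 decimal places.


exp(3.7400) = 42.0980.
1 + exp(-z) = 43.0980.
sigmoid = 1/43.0980 = 0.0232.

0.0232


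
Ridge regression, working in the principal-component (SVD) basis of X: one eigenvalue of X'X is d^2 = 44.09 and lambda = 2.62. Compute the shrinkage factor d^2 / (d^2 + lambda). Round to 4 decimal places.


Compute the denominator: 44.09 + 2.62 = 46.7100.
Shrinkage factor = 44.09 / 46.7100 = 0.9439.

0.9439


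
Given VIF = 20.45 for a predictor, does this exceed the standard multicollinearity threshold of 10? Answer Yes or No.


The threshold is 10.
VIF = 20.45 is >= 10.
Multicollinearity indication: Yes.

Yes


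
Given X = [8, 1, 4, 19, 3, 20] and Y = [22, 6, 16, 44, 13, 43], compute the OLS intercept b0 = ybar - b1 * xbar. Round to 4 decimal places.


The slope is b1 = 1.9058.
Sample means are xbar = 9.1667 and ybar = 24.0000.
Intercept: b0 = 24.0000 - (1.9058)(9.1667) = 6.5300.

6.5300


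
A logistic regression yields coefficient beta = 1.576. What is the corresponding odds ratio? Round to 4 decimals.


Odds ratio = exp(beta) = exp(1.576).
= 4.8356.

4.8356


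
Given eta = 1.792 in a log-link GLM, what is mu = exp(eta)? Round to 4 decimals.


mu = exp(eta) = exp(1.792).
= 6.0014.

6.0014


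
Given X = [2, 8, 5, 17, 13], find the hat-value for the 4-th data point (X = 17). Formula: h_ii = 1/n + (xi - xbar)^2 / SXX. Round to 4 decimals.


Mean of X: xbar = 9.0000.
SXX = 146.0000.
For X = 17: h = 1/5 + (17 - 9.0000)^2/146.0000 = 0.6384.

0.6384


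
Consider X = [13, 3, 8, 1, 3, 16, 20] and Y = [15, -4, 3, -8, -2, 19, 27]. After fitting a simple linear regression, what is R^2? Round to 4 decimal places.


The fitted line is Y = -9.2779 + 1.7960*X.
SSres = 9.4235, SStot = 1050.8571.
R^2 = 1 - SSres/SStot = 0.9910.

0.9910


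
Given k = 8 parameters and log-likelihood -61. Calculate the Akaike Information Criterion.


AIC = 2k - 2*loglik = 2(8) - 2(-61).
= 16 + 122 = 138.

138


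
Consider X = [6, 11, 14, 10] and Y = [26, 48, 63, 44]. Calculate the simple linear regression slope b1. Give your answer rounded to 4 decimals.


Calculate xbar = 10.2500, ybar = 45.2500.
S_xx = 32.7500, S_xy = 150.7500.
Using b1 = S_xy / S_xx = 150.7500 / 32.7500, we get b1 = 4.6031.

4.6031


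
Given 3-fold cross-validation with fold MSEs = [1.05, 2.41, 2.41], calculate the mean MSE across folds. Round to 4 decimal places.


Sum of fold MSEs = 5.8700.
Average = 5.8700 / 3 = 1.9567.

1.9567


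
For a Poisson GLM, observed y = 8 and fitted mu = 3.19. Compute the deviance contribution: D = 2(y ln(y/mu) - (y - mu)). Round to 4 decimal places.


Compute y*ln(y/mu) = 8*ln(8/3.19) = 8*0.919421 = 7.355368.
y - mu = 4.81.
D = 2*(7.355368 - (4.81)) = 5.090736, which rounds to 5.0907.

5.0907


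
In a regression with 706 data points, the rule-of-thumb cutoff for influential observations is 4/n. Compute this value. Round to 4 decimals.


Using the rule of thumb:
Threshold = 4 / 706 = 0.0057.

0.0057


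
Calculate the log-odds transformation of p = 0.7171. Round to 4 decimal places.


Compute the odds: 0.7171/0.2829 = 2.5348.
Take the natural log: ln(2.5348) = 0.9301.

0.9301


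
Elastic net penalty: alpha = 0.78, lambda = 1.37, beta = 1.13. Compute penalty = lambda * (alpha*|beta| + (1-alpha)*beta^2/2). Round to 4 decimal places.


Compute:
L1 = 0.78 * 1.13 = 0.8814.
L2 = 0.22 * 1.13^2 / 2 = 0.1405.
Penalty = 1.37 * (0.8814 + 0.1405) = 1.3999.

1.3999


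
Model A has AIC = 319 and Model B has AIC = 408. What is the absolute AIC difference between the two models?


Compute |319 - 408| = 89.
Model A has the smaller AIC.

89


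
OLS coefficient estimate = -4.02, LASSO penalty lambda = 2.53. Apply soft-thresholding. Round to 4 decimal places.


Absolute value: |-4.02| = 4.02.
Compare to lambda = 2.53.
Since |beta| > lambda, coefficient = sign(beta)*(|beta| - lambda) = -1.4900.

-1.4900


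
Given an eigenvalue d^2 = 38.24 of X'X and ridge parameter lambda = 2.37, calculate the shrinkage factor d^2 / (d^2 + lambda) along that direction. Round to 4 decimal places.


Compute the denominator: 38.24 + 2.37 = 40.6100.
Shrinkage factor = 38.24 / 40.6100 = 0.9416.

0.9416


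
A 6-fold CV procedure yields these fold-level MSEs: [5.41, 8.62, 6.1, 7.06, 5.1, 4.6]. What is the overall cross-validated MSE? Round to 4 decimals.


Add all fold MSEs: 36.8900.
Divide by k = 6: 36.8900/6 = 6.1483.

6.1483


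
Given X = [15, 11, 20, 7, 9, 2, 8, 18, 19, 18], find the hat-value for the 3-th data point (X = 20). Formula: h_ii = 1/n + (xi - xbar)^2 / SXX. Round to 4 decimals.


n = 10, xbar = 12.7000.
SXX = sum((xi - xbar)^2) = 340.1000.
h = 1/10 + (20 - 12.7000)^2 / 340.1000 = 0.2567.

0.2567


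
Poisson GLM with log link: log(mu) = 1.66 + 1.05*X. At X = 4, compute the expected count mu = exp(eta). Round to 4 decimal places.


Compute eta = 1.66 + 1.05 * 4 = 5.8600.
Apply inverse link: mu = e^5.8600 = 350.7241.

350.7241


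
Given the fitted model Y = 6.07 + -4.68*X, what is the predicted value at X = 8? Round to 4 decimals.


Substitute X = 8 into the equation:
Y = 6.07 + -4.68 * 8 = 6.07 + -37.4400 = -31.3700.

-31.3700


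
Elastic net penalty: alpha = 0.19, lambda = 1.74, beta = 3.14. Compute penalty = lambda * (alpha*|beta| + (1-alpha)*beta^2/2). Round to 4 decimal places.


L1 component = 0.19 * |3.14| = 0.5966.
L2 component = 0.81 * 3.14^2 / 2 = 3.9931.
Penalty = 1.74 * (0.5966 + 3.9931) = 1.74 * 4.5897 = 7.9861.

7.9861


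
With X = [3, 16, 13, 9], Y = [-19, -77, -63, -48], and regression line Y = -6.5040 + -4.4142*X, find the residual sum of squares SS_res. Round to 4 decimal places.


Compute predicted values, then residuals = yi - yhat_i.
Residuals: [0.7466, 0.1312, 0.8886, -1.7682].
SSres = sum(residual^2) = 4.4908.

4.4908


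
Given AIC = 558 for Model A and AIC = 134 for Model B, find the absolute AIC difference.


|AIC_A - AIC_B| = |558 - 134| = 424.
Model B is preferred (lower AIC).

424


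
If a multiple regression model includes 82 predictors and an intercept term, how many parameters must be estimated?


Each predictor gets one coefficient, plus one intercept.
Total parameters = 82 + 1 = 83.

83


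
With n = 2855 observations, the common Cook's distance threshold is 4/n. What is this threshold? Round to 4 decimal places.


Using the rule of thumb:
Threshold = 4 / 2855 = 0.0014.

0.0014


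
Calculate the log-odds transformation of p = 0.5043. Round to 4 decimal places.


The odds are p/(1-p) = 0.5043 / 0.4957 = 1.0173.
logit(p) = ln(1.0173) = 0.0172.

0.0172


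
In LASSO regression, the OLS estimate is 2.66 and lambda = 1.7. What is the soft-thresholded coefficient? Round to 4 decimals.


Absolute value: |2.66| = 2.66.
Compare to lambda = 1.7.
Since |beta| > lambda, coefficient = sign(beta)*(|beta| - lambda) = 0.9600.

0.9600


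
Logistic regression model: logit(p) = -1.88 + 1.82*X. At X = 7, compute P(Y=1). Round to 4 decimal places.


Linear predictor: z = -1.88 + 1.82 * 7 = 10.8600.
P = 1/(1 + exp(-10.8600)) = 1/(1 + 0.0000) = 1.0000.

1.0000


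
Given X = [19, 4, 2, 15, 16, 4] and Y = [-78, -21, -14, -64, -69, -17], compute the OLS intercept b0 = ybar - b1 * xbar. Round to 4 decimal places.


Compute b1 = -3.9424 from the OLS formula.
With xbar = 10.0000 and ybar = -43.8333, the intercept is:
b0 = -43.8333 - -3.9424 * 10.0000 = -4.4089.

-4.4089


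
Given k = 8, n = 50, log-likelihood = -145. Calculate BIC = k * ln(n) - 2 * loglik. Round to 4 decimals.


Compute k*ln(n) = 8*ln(50) = 8*3.912023 = 31.296184.
Then -2*loglik = 290.
BIC = 31.296184 + 290 = 321.296184, which rounds to 321.2962.

321.2962


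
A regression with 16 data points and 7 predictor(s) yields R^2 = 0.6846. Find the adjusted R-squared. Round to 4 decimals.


Using the formula:
(1 - 0.6846) = 0.3154.
Multiply by 15/8: 0.3154 * 15 = 4.7310, then 4.7310 / 8 = 0.5914.
Adj R^2 = 1 - 0.5914 = 0.4086.

0.4086


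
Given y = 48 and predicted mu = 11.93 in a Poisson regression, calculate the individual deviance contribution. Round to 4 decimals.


Compute y*ln(y/mu) = 48*ln(48/11.93) = 48*1.392145 = 66.822960.
y - mu = 36.07.
D = 2*(66.822960 - (36.07)) = 61.505920, which rounds to 61.5059.

61.5059


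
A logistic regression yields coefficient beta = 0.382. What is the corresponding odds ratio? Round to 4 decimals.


The odds ratio is computed as:
OR = e^(0.382) = 1.4652.

1.4652


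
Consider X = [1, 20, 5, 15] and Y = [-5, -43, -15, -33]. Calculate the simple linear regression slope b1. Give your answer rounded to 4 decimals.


Calculate xbar = 10.2500, ybar = -24.0000.
S_xx = 230.7500, S_xy = -451.0000.
Using b1 = S_xy / S_xx = -451.0000 / 230.7500, we get b1 = -1.9545.

-1.9545


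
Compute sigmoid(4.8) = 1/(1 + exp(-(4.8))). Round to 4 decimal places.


exp(-4.8000) = 0.0082.
1 + exp(-z) = 1.0082.
sigmoid = 1/1.0082 = 0.9918.

0.9918


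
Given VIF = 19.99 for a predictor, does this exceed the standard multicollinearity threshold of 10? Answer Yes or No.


The threshold is 10.
VIF = 19.99 is >= 10.
Multicollinearity indication: Yes.

Yes


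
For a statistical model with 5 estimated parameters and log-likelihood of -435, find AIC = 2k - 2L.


AIC = 2k - 2*loglik = 2(5) - 2(-435).
= 10 + 870 = 880.

880


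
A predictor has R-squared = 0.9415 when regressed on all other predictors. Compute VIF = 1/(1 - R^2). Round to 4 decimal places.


VIF = 1 / (1 - 0.9415).
= 1 / 0.0585 = 17.0940.

17.0940


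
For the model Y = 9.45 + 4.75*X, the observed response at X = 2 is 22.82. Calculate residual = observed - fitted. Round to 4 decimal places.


Fitted value at X = 2 is yhat = 9.45 + 4.75*2 = 18.9500.
Residual = 22.82 - 18.9500 = 3.8700.

3.8700


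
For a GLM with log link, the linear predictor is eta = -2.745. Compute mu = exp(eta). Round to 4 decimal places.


Apply the inverse link:
mu = e^-2.745 = 0.0642.

0.0642


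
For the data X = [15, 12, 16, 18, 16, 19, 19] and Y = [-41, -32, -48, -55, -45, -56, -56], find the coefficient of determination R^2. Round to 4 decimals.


The fitted line is Y = 10.9242 + -3.5606*X.
SSres = 11.5758, SStot = 489.7143.
R^2 = 1 - SSres/SStot = 0.9764.

0.9764


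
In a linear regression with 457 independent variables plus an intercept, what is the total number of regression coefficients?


Each predictor gets one coefficient, plus one intercept.
Total parameters = 457 + 1 = 458.

458


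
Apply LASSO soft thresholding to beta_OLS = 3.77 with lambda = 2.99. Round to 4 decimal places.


Absolute value: |3.77| = 3.77.
Compare to lambda = 2.99.
Since |beta| > lambda, coefficient = sign(beta)*(|beta| - lambda) = 0.7800.

0.7800


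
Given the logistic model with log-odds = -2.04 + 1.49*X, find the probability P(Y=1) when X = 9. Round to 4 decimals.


Compute z = -2.04 + (1.49)(9) = 11.3700.
exp(-z) = 0.0000.
P = 1/(1 + 0.0000) = 1.0000.

1.0000


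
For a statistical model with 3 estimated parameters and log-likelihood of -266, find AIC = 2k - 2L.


Compute:
2k = 2*3 = 6.
-2*loglik = -2*(-266) = 532.
AIC = 6 + 532 = 538.

538


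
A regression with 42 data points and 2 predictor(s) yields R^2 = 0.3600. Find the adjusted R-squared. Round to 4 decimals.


Using the formula:
(1 - 0.3600) = 0.6400.
Multiply by 41/39: 0.6400 * 41 = 26.2400, then 26.2400 / 39 = 0.6728.
Adj R^2 = 1 - 0.6728 = 0.3272.

0.3272


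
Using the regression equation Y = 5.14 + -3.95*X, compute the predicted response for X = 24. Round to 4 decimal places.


Substitute X = 24 into the equation:
Y = 5.14 + -3.95 * 24 = 5.14 + -94.8000 = -89.6600.

-89.6600


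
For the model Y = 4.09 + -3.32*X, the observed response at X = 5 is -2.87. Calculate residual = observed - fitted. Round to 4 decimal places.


Compute yhat = 4.09 + (-3.32)(5) = -12.5100.
Residual = actual - predicted = -2.87 - -12.5100 = 9.6400.

9.6400


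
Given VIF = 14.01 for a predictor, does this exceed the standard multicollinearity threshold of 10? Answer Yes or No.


Check: VIF = 14.01 vs threshold = 10.
Since 14.01 >= 10, the answer is Yes.

Yes


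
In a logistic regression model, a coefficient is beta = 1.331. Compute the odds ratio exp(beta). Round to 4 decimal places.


The odds ratio is computed as:
OR = e^(1.331) = 3.7848.

3.7848


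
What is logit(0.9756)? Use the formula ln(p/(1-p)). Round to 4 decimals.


Compute the odds: 0.9756/0.0244 = 39.9836.
Take the natural log: ln(39.9836) = 3.6885.

3.6885


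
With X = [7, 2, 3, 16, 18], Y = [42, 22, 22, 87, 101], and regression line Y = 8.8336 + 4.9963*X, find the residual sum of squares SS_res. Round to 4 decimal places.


Compute predicted values, then residuals = yi - yhat_i.
Residuals: [-1.8077, 3.1738, -1.8225, -1.7744, 2.2330].
SSres = sum(residual^2) = 24.7971.

24.7971


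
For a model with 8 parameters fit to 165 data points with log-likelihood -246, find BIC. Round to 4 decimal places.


ln(165) = 5.105945.
k * ln(n) = 8 * 5.105945 = 40.847560.
-2L = 492.
BIC = 40.847560 + 492 = 532.847560, which rounds to 532.8476.

532.8476


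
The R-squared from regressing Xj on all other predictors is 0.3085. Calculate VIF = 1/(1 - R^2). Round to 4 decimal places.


Using VIF = 1/(1 - R^2_j):
1 - 0.3085 = 0.6915.
VIF = 1.4461.

1.4461


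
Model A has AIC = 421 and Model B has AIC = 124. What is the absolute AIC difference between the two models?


Compute |421 - 124| = 297.
Model B has the smaller AIC.

297


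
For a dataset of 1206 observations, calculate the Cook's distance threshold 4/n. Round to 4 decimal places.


Using the rule of thumb:
Threshold = 4 / 1206 = 0.0033.

0.0033


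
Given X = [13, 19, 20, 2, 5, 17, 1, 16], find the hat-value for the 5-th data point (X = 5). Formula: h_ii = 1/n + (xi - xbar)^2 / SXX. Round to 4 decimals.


n = 8, xbar = 11.6250.
SXX = sum((xi - xbar)^2) = 423.8750.
h = 1/8 + (5 - 11.6250)^2 / 423.8750 = 0.2285.

0.2285


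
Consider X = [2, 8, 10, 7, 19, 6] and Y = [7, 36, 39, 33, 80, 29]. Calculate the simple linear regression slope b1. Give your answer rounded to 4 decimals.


The sample means are xbar = 8.6667 and ybar = 37.3333.
Compute S_xx = 163.3333 and S_xy = 675.6667.
Slope b1 = S_xy / S_xx = 675.6667 / 163.3333 = 4.1367.

4.1367


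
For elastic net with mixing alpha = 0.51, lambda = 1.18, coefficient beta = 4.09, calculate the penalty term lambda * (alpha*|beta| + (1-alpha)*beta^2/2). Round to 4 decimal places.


Compute:
L1 = 0.51 * 4.09 = 2.0859.
L2 = 0.49 * 4.09^2 / 2 = 4.0984.
Penalty = 1.18 * (2.0859 + 4.0984) = 7.2975.

7.2975


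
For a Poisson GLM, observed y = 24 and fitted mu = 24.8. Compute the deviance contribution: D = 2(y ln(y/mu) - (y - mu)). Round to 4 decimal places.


First: ln(24/24.8) = -0.032790.
Then: 24 * -0.032790 = -0.786960.
y - mu = 24 - 24.8 = -0.8.
D = 2(-0.786960 - -0.8) = 0.026080, which rounds to 0.0261.

0.0261


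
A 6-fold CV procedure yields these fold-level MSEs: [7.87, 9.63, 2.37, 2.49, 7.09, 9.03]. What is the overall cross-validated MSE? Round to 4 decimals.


Sum of fold MSEs = 38.4800.
Average = 38.4800 / 6 = 6.4133.

6.4133


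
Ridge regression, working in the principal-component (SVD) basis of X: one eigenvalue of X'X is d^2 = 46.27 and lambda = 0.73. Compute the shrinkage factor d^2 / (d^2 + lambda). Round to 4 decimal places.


Denominator = d^2 + lambda = 46.27 + 0.73 = 47.0000.
Shrinkage = 46.27 / 47.0000 = 0.9845.

0.9845


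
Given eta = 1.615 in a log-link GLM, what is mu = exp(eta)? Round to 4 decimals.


Apply the inverse link:
mu = e^1.615 = 5.0279.

5.0279


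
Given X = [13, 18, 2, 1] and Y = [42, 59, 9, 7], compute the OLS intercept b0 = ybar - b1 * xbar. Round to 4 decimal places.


The slope is b1 = 3.0550.
Sample means are xbar = 8.5000 and ybar = 29.2500.
Intercept: b0 = 29.2500 - (3.0550)(8.5000) = 3.2823.

3.2823


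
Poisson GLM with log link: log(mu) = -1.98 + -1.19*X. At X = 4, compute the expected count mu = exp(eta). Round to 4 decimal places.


Linear predictor: eta = -1.98 + (-1.19)(4) = -6.7400.
Expected count: mu = exp(-6.7400) = 0.0012.

0.0012


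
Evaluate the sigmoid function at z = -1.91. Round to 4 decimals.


First, exp(1.9100) = 6.7531.
Then sigma(z) = 1/(1 + 6.7531) = 0.1290.

0.1290


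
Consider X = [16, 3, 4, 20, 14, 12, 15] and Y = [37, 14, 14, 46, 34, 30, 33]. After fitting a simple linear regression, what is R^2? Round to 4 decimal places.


After computing the OLS fit (b0=7.2773, b1=1.8697):
SSres = 9.3908, SStot = 841.4286.
R^2 = 1 - 9.3908/841.4286 = 0.9888.

0.9888


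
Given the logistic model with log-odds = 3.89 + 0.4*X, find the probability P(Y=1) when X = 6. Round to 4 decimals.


Linear predictor: z = 3.89 + 0.4 * 6 = 6.2900.
P = 1/(1 + exp(-6.2900)) = 1/(1 + 0.0019) = 0.9981.

0.9981


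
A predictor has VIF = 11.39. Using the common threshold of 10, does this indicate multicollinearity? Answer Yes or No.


Check: VIF = 11.39 vs threshold = 10.
Since 11.39 >= 10, the answer is Yes.

Yes


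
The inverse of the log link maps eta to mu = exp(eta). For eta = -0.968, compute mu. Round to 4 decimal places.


mu = exp(eta) = exp(-0.968).
= 0.3798.

0.3798


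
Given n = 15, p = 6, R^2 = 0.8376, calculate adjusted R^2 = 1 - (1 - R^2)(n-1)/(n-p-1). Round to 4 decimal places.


Adjusted R^2 = 1 - (1 - R^2) * (n-1)/(n-p-1).
(1 - R^2) = 0.1624.
(n-1)/(n-p-1) = 14/8.
(1 - R^2) * (n-1) = 0.1624 * 14 = 2.2736.
Divide by (n-p-1): 2.2736 / 8 = 0.2842.
Adj R^2 = 1 - 0.2842 = 0.7158.

0.7158


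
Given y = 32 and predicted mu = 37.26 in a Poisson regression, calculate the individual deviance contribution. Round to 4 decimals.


Compute y*ln(y/mu) = 32*ln(32/37.26) = 32*-0.152184 = -4.869888.
y - mu = -5.26.
D = 2*(-4.869888 - (-5.26)) = 0.780224, which rounds to 0.7802.

0.7802


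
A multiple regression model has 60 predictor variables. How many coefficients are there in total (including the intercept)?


Including the intercept, the model has 60 predictor coefficients + 1 intercept.
Total = 61.

61


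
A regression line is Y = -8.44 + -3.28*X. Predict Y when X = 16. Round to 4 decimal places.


Predicted value:
Y = -8.44 + (-3.28)(16) = -8.44 + -52.4800 = -60.9200.

-60.9200


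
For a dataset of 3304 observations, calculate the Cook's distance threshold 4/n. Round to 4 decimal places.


The threshold is 4/n.
4/3304 = 0.0012.

0.0012


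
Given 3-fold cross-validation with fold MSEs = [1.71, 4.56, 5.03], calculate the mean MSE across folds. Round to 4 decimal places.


Total MSE across folds = 11.3000.
CV-MSE = 11.3000/3 = 3.7667.

3.7667


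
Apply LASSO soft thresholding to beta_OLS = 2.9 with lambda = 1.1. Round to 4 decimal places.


|beta_OLS| = 2.9.
lambda = 1.1.
Since |beta| > lambda, coefficient = sign(beta)*(|beta| - lambda) = 1.8000.
Result = 1.8000.

1.8000


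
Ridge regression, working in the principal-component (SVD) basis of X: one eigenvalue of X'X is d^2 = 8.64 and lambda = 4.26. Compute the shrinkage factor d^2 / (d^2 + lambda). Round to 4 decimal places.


Compute the denominator: 8.64 + 4.26 = 12.9000.
Shrinkage factor = 8.64 / 12.9000 = 0.6698.

0.6698


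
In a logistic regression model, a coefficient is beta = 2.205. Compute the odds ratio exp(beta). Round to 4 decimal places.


exp(2.205) = 9.0703.
So the odds ratio is 9.0703.

9.0703


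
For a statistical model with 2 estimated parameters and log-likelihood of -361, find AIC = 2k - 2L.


AIC = 2k - 2*loglik = 2(2) - 2(-361).
= 4 + 722 = 726.

726


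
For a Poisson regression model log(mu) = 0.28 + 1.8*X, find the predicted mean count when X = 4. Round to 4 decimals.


eta = 0.28 + 1.8 * 4 = 7.4800.
mu = exp(7.4800) = 1772.2408.

1772.2408


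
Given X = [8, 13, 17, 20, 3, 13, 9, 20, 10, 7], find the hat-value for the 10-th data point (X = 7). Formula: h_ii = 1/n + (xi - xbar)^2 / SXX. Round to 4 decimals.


n = 10, xbar = 12.0000.
SXX = sum((xi - xbar)^2) = 290.0000.
h = 1/10 + (7 - 12.0000)^2 / 290.0000 = 0.1862.

0.1862


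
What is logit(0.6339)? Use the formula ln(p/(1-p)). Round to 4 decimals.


1 - p = 0.3661.
p/(1-p) = 1.7315.
logit = ln(1.7315) = 0.5490.

0.5490


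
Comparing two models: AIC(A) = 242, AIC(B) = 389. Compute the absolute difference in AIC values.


|AIC_A - AIC_B| = |242 - 389| = 147.
Model A is preferred (lower AIC).

147


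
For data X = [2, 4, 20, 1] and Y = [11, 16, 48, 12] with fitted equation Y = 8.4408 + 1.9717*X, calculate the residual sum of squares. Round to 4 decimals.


Predicted values from Y = 8.4408 + 1.9717*X.
Residuals: [-1.3842, -0.3276, 0.1252, 1.5875].
SSres = 4.5592.

4.5592


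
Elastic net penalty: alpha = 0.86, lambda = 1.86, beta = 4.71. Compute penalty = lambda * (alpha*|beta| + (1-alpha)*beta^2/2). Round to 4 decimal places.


alpha * |beta| = 0.86 * 4.71 = 4.0506.
(1-alpha) * beta^2/2 = 0.14 * 22.1841/2 = 1.5529.
Total = 1.86 * (4.0506 + 1.5529) = 10.4225.

10.4225


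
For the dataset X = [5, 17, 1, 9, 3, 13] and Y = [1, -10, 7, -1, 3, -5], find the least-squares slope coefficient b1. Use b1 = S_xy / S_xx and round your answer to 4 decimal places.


The sample means are xbar = 8.0000 and ybar = -0.8333.
Compute S_xx = 190.0000 and S_xy = -183.0000.
Slope b1 = S_xy / S_xx = -183.0000 / 190.0000 = -0.9632.

-0.9632


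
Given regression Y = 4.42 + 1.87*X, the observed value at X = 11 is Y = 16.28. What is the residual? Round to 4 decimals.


Compute yhat = 4.42 + (1.87)(11) = 24.9900.
Residual = actual - predicted = 16.28 - 24.9900 = -8.7100.

-8.7100


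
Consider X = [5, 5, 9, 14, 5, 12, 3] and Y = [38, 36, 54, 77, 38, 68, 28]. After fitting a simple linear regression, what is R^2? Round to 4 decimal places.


After computing the OLS fit (b0=15.0455, b1=4.4091):
SSres = 3.5000, SStot = 2019.7143.
R^2 = 1 - 3.5000/2019.7143 = 0.9983.

0.9983


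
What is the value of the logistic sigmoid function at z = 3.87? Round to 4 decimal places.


Compute exp(-3.8700) = 0.0209.
Sigmoid = 1 / (1 + 0.0209) = 1 / 1.0209 = 0.9796.

0.9796


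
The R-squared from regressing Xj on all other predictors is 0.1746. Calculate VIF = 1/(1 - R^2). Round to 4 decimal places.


Denominator: 1 - 0.1746 = 0.8254.
VIF = 1 / 0.8254 = 1.2115.

1.2115


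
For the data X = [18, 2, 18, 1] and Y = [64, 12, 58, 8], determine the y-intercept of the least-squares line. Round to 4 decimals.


The slope is b1 = 3.0926.
Sample means are xbar = 9.7500 and ybar = 35.5000.
Intercept: b0 = 35.5000 - (3.0926)(9.7500) = 5.3474.

5.3474


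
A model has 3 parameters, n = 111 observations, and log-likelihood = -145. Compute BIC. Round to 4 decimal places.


Compute k*ln(n) = 3*ln(111) = 3*4.709530 = 14.128590.
Then -2*loglik = 290.
BIC = 14.128590 + 290 = 304.128590, which rounds to 304.1286.

304.1286


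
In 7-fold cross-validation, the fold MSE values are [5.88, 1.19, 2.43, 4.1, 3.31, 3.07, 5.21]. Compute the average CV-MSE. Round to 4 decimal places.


Add all fold MSEs: 25.1900.
Divide by k = 7: 25.1900/7 = 3.5986.

3.5986


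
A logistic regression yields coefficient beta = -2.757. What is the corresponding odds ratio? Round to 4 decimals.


Odds ratio = exp(beta) = exp(-2.757).
= 0.0635.

0.0635


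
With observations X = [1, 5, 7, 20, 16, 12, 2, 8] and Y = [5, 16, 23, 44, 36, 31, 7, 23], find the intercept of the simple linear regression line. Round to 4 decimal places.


Compute b1 = 2.0140 from the OLS formula.
With xbar = 8.8750 and ybar = 23.1250, the intercept is:
b0 = 23.1250 - 2.0140 * 8.8750 = 5.2509.

5.2509


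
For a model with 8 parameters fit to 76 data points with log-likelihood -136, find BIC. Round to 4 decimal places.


ln(76) = 4.330733.
k * ln(n) = 8 * 4.330733 = 34.645864.
-2L = 272.
BIC = 34.645864 + 272 = 306.645864, which rounds to 306.6459.

306.6459


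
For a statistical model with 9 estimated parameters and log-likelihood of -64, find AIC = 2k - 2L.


AIC = 2k - 2*loglik = 2(9) - 2(-64).
= 18 + 128 = 146.

146


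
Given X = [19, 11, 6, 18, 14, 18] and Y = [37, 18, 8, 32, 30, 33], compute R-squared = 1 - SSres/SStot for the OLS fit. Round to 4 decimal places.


Fit the OLS line: b0 = -4.0696, b1 = 2.1211.
SSres = 27.4356.
SStot = 609.3333.
R^2 = 1 - 27.4356/609.3333 = 0.9550.

0.9550
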